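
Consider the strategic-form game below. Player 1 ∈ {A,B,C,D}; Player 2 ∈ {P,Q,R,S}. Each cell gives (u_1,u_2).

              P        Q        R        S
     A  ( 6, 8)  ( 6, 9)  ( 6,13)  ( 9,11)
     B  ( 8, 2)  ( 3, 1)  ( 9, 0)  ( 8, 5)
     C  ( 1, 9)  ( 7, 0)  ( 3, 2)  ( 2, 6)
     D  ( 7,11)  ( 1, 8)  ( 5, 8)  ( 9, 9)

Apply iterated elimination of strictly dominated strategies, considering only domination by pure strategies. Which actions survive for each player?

P2 drop Q (S beats it: A:11>9 B:5>1 C:6>0 D:9>8)
P1 drop C (A beats it: P:6>1 R:6>3 S:9>2)
P1→{A,B,D} P2→{P,R,S}

Remaining: P1:{A,B,D} P2:{P,R,S}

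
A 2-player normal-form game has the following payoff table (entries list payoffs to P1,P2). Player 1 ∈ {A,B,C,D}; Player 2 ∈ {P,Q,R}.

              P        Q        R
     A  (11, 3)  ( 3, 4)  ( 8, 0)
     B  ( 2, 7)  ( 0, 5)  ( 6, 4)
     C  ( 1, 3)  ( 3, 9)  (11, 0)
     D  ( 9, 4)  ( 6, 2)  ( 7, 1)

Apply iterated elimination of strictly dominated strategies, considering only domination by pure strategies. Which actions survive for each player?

Survivors P1:{A,D} P2:{P,Q}

P1 drop B (A beats it: P:11>2 Q:3>0 R:8>6)
P2 drop R (P beats it: A:3>0 C:3>0 D:4>1)
P1 drop C (D beats it: P:9>1 Q:6>3)
P1→{A,D} P2→{P,Q}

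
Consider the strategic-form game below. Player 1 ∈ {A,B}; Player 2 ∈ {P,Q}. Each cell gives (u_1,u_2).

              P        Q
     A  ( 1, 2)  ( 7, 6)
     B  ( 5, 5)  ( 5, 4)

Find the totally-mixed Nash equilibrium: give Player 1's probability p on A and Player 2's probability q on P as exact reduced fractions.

(p,q) = (1/5, 1/3)

P1 indiff ⇒ q·1+(1-q)·7 = q·5+(1-q)·5 ⇒ q(-4) = (1-q)(-2) ⇒ q = 1/3
P2 indiff ⇒ p·2+(1-p)·5 = p·6+(1-p)·4 ⇒ p(-4) = (1-p)(-1) ⇒ p = 1/5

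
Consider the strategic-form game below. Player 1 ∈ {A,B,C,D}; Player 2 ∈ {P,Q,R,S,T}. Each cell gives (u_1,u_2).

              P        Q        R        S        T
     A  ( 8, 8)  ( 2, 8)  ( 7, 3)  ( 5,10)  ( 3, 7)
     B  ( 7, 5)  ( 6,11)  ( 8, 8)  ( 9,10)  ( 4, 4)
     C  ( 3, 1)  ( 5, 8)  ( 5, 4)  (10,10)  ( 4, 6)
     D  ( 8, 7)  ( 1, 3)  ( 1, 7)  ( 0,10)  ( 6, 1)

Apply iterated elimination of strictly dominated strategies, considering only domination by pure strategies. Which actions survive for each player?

P2 drop P (S beats it: A:10>8 B:10>5 C:10>1 D:10>7)
P1 drop A (B beats it: Q:6>2 R:8>7 S:9>5 T:4>3)
P2 drop R (S beats it: B:10>8 C:10>4 D:10>7)
P2 drop T (Q beats it: B:11>4 C:8>6 D:3>1)
P1 drop D (B beats it: Q:6>1 S:9>0)
P1→{B,C} P2→{Q,S}

Remaining: P1:{B,C} P2:{Q,S}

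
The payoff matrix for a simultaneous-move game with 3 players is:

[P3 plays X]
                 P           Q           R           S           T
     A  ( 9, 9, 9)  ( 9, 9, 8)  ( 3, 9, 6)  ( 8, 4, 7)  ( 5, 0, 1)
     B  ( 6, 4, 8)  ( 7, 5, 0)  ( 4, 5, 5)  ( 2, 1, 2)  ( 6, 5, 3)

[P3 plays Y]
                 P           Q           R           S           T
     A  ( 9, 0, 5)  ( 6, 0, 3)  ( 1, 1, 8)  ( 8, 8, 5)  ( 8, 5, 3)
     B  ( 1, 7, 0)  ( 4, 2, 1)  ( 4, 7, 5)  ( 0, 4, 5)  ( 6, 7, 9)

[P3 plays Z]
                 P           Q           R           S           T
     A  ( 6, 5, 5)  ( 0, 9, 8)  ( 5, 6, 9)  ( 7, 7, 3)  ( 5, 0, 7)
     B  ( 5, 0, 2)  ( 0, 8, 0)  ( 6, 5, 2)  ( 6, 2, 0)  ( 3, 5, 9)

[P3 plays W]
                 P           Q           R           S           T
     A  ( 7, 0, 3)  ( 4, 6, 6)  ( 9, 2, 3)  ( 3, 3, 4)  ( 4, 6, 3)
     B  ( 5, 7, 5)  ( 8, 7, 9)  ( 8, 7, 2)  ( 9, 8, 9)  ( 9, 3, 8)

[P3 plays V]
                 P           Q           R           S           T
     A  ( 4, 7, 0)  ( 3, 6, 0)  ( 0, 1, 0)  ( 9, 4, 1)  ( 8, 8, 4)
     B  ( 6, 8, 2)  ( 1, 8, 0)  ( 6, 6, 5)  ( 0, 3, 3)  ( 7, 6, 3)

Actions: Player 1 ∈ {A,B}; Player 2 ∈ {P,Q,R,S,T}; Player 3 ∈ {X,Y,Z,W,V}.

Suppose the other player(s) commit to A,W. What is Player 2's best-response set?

BR_2 = {Q,T}

u_2(P vs A,W) = 0
u_2(Q vs A,W) = 6
u_2(R vs A,W) = 2
u_2(S vs A,W) = 3
u_2(T vs A,W) = 6
max payoff 6 at {Q,T}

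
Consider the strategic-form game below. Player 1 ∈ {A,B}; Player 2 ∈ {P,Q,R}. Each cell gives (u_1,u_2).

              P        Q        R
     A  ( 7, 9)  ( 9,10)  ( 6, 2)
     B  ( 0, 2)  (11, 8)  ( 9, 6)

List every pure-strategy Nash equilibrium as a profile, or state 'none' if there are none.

NE set: (B,Q)

(A,P): not NE [P2→Q gives 10>9]
(A,Q): not NE [P1→B gives 11>9]
(A,R): not NE [P1→B gives 9>6; P2→Q gives 10>2]
(B,P): not NE [P1→A gives 7>0; P2→Q gives 8>2]
(B,Q): NE
(B,R): not NE [P2→Q gives 8>6]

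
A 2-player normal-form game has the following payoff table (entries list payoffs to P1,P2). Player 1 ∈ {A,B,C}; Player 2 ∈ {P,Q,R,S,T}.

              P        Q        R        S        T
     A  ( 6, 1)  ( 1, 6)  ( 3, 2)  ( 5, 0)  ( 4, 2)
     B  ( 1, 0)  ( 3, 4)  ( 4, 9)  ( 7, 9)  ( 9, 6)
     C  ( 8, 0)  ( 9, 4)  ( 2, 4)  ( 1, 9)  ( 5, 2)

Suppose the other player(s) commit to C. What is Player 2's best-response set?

u_2(P vs C) = 0
u_2(Q vs C) = 4
u_2(R vs C) = 4
u_2(S vs C) = 9
u_2(T vs C) = 2
max payoff 9 at {S}

BR_2 = {S}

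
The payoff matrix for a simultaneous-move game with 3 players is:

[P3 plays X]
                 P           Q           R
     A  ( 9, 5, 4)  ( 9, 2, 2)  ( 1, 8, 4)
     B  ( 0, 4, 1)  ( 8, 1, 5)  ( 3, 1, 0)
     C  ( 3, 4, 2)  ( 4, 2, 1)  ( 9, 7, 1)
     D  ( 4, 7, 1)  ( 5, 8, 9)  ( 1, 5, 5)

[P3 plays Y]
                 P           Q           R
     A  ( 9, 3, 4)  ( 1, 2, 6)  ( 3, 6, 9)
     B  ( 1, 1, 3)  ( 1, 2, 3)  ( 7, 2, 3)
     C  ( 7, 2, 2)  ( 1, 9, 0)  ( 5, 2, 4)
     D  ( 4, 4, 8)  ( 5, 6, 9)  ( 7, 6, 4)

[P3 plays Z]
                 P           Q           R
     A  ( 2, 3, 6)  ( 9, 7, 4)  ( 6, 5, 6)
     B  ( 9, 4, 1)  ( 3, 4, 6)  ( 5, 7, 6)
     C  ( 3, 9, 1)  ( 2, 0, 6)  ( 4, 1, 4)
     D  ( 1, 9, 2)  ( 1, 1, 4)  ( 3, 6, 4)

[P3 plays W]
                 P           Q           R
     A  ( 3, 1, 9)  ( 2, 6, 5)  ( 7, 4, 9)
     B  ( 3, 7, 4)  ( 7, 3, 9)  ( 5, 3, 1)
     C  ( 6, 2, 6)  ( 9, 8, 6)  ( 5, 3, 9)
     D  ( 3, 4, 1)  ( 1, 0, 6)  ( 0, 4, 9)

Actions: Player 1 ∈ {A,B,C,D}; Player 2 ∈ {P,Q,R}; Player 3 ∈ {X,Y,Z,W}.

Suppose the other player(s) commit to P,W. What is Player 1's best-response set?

P1 best: {C}

u_1(A vs P,W) = 3
u_1(B vs P,W) = 3
u_1(C vs P,W) = 6
u_1(D vs P,W) = 3
max payoff 6 at {C}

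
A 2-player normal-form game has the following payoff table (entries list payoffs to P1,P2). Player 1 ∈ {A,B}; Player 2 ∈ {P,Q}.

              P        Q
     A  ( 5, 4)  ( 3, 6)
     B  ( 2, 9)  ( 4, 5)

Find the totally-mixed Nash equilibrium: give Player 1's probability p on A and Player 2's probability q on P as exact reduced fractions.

P1 indiff ⇒ q·5+(1-q)·3 = q·2+(1-q)·4 ⇒ q(3) = (1-q)(1) ⇒ q = 1/4
P2 indiff ⇒ p·4+(1-p)·9 = p·6+(1-p)·5 ⇒ p(-2) = (1-p)(-4) ⇒ p = 2/3

P1 mixes 2/3 on A; P2 mixes 1/4 on P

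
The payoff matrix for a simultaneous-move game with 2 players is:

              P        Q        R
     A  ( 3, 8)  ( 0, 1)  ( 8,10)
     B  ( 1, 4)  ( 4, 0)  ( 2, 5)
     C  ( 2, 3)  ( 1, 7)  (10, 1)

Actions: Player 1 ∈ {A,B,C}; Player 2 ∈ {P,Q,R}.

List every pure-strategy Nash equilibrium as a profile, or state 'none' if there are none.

No pure NE.

(A,P): not NE [P2→R gives 10>8]
(A,Q): not NE [P1→B gives 4>0; P2→R gives 10>1]
(A,R): not NE [P1→C gives 10>8]
(B,P): not NE [P1→A gives 3>1; P2→R gives 5>4]
(B,Q): not NE [P2→R gives 5>0]
(B,R): not NE [P1→C gives 10>2]
(C,P): not NE [P1→A gives 3>2; P2→Q gives 7>3]
(C,Q): not NE [P1→B gives 4>1]
(C,R): not NE [P2→Q gives 7>1]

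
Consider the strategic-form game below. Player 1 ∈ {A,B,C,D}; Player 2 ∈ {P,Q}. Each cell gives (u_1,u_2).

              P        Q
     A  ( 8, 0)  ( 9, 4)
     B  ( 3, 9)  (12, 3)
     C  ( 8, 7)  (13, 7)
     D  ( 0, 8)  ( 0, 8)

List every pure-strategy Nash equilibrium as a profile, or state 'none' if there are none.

PSNE = {(C,P), (C,Q)}

(A,P): not NE [P2→Q gives 4>0]
(A,Q): not NE [P1→C gives 13>9]
(B,P): not NE [P1→C gives 8>3]
(B,Q): not NE [P1→C gives 13>12; P2→P gives 9>3]
(C,P): NE
(C,Q): NE
(D,P): not NE [P1→C gives 8>0]
(D,Q): not NE [P1→C gives 13>0]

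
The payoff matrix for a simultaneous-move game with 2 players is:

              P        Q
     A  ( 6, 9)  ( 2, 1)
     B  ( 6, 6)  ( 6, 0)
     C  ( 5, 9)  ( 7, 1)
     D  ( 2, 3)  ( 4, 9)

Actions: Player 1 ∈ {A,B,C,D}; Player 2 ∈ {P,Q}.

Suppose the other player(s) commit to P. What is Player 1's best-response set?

argmax u_1 = {A,B}

u_1(A vs P) = 6
u_1(B vs P) = 6
u_1(C vs P) = 5
u_1(D vs P) = 2
max payoff 6 at {A,B}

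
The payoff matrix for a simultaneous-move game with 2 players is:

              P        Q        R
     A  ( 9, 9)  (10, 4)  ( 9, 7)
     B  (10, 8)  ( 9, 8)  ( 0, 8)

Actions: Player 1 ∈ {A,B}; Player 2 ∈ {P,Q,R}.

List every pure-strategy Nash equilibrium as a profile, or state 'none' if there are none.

(A,P): not NE [P1→B gives 10>9]
(A,Q): not NE [P2→P gives 9>4]
(A,R): not NE [P2→P gives 9>7]
(B,P): NE
(B,Q): not NE [P1→A gives 10>9]
(B,R): not NE [P1→A gives 9>0]

PSNE = {(B,P)}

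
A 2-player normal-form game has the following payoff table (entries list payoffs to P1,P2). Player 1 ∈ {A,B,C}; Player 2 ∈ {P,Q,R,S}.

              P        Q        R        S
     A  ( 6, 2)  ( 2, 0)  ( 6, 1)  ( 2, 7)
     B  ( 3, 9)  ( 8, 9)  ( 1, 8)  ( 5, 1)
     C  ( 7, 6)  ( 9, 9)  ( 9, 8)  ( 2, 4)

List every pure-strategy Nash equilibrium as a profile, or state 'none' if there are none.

NE set: (C,Q)

(A,P): not NE [P1→C gives 7>6; P2→S gives 7>2]
(A,Q): not NE [P1→C gives 9>2; P2→S gives 7>0]
(A,R): not NE [P1→C gives 9>6; P2→S gives 7>1]
(A,S): not NE [P1→B gives 5>2]
(B,P): not NE [P1→C gives 7>3]
(B,Q): not NE [P1→C gives 9>8]
(B,R): not NE [P1→C gives 9>1; P2→Q gives 9>8]
(B,S): not NE [P2→Q gives 9>1]
(C,P): not NE [P2→Q gives 9>6]
(C,Q): NE
(C,R): not NE [P2→Q gives 9>8]
(C,S): not NE [P1→B gives 5>2; P2→Q gives 9>4]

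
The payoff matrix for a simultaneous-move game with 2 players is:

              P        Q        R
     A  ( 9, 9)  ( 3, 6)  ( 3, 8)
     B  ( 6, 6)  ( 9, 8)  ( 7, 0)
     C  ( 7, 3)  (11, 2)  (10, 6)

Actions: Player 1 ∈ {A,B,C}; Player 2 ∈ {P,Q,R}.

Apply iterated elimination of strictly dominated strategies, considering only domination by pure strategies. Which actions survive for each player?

P1 drop B (C beats it: P:7>6 Q:11>9 R:10>7)
P2 drop Q (P beats it: A:9>6 C:3>2)
P1→{A,C} P2→{P,R}

Survivors P1:{A,C} P2:{P,R}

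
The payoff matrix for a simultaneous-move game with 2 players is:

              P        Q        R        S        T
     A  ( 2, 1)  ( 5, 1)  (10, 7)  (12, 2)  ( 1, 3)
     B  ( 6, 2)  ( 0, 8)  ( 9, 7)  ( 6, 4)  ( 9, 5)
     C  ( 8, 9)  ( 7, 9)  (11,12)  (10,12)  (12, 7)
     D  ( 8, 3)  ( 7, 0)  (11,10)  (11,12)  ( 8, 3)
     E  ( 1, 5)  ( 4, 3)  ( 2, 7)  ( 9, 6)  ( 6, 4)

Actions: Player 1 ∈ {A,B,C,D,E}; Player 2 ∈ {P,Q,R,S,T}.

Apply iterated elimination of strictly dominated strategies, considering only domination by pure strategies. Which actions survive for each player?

IESDS → P1:{A,C,D} P2:{R,S}

P1 drop B (C beats it: P:8>6 Q:7>0 R:11>9 S:10>6 T:12>9)
P1 drop E (C beats it: P:8>1 Q:7>4 R:11>2 S:10>9 T:12>6)
P2 drop P (R beats it: A:7>1 C:12>9 D:10>3)
P2 drop Q (R beats it: A:7>1 C:12>9 D:10>0)
P2 drop T (R beats it: A:7>3 C:12>7 D:10>3)
P1→{A,C,D} P2→{R,S}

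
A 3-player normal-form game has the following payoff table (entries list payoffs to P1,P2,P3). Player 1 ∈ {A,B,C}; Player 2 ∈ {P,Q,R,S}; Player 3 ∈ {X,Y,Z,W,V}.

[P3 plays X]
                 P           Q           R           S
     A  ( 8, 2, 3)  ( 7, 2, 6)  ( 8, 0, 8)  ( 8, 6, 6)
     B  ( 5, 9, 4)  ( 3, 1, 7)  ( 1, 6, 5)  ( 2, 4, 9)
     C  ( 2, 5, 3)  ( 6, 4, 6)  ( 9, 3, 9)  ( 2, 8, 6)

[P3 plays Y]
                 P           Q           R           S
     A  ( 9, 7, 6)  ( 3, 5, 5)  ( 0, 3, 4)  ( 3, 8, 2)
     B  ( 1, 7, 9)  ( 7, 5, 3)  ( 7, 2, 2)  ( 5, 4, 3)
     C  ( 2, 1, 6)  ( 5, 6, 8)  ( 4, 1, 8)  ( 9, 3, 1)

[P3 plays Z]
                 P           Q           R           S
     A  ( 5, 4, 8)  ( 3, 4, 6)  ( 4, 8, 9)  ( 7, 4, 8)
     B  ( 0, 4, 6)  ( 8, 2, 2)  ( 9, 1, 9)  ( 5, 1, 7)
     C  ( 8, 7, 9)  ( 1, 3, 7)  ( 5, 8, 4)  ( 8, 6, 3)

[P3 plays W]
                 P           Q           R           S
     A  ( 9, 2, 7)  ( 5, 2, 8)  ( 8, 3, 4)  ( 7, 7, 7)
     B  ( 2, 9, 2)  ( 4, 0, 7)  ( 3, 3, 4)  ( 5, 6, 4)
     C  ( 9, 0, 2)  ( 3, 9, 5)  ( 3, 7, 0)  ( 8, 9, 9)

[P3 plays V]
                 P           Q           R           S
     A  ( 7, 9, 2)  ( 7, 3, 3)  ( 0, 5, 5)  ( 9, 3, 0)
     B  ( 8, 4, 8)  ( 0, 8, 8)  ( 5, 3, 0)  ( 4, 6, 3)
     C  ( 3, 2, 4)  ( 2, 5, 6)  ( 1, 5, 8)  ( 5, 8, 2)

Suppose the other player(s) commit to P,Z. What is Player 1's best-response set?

BR_1 = {C}

u_1(A vs P,Z) = 5
u_1(B vs P,Z) = 0
u_1(C vs P,Z) = 8
max payoff 8 at {C}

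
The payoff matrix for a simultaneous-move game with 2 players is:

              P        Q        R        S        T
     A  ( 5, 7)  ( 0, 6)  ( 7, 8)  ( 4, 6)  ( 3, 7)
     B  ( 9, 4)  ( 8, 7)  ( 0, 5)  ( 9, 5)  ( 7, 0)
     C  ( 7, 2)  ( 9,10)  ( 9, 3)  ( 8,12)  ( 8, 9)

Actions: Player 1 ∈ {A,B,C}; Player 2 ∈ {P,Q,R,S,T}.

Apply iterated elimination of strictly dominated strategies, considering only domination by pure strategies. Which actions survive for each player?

P1 drop A (C beats it: P:7>5 Q:9>0 R:9>7 S:8>4 T:8>3)
P2 drop P (Q beats it: B:7>4 C:10>2)
P2 drop R (Q beats it: B:7>5 C:10>3)
P2 drop T (Q beats it: B:7>0 C:10>9)
P1→{B,C} P2→{Q,S}

IESDS → P1:{B,C} P2:{Q,S}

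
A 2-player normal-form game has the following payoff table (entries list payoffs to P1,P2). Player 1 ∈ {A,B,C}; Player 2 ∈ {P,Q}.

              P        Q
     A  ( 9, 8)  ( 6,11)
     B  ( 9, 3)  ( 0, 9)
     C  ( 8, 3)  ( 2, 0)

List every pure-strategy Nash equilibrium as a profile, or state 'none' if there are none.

NE set: (A,Q)

(A,P): not NE [P2→Q gives 11>8]
(A,Q): NE
(B,P): not NE [P2→Q gives 9>3]
(B,Q): not NE [P1→A gives 6>0]
(C,P): not NE [P1→B gives 9>8]
(C,Q): not NE [P1→A gives 6>2; P2→P gives 3>0]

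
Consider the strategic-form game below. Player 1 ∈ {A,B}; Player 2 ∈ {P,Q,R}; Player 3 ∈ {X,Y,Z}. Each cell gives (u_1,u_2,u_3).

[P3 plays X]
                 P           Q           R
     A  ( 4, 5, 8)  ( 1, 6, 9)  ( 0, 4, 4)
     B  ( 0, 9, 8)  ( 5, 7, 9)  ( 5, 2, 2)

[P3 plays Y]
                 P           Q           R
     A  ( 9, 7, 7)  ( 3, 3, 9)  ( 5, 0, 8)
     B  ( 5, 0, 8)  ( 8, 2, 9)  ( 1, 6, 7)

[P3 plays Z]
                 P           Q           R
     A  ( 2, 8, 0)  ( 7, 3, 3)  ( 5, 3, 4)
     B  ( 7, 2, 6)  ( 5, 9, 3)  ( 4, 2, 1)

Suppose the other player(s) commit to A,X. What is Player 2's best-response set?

u_2(P vs A,X) = 5
u_2(Q vs A,X) = 6
u_2(R vs A,X) = 4
max payoff 6 at {Q}

P2 best: {Q}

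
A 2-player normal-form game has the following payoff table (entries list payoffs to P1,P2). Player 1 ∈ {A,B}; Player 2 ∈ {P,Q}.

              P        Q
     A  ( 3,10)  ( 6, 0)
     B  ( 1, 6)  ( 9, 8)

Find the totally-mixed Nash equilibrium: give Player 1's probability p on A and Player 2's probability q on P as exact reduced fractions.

P1 mixes 1/6 on A; P2 mixes 3/5 on P

P1 indiff ⇒ q·3+(1-q)·6 = q·1+(1-q)·9 ⇒ q(2) = (1-q)(3) ⇒ q = 3/5
P2 indiff ⇒ p·10+(1-p)·6 = p·0+(1-p)·8 ⇒ p(10) = (1-p)(2) ⇒ p = 1/6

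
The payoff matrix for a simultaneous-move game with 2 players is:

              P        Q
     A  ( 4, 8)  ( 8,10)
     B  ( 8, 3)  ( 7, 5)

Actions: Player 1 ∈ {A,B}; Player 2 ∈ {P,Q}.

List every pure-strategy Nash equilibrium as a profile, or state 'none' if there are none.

(A,P): not NE [P1→B gives 8>4; P2→Q gives 10>8]
(A,Q): NE
(B,P): not NE [P2→Q gives 5>3]
(B,Q): not NE [P1→A gives 8>7]

NE set: (A,Q)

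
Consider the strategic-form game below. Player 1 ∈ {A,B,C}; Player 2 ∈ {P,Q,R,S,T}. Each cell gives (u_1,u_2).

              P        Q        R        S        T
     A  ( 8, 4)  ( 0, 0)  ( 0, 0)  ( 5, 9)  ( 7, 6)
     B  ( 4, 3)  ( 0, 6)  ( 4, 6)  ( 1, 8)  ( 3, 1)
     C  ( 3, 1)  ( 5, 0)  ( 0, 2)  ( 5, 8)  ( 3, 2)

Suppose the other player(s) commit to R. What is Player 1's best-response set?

u_1(A vs R) = 0
u_1(B vs R) = 4
u_1(C vs R) = 0
max payoff 4 at {B}

P1 best: {B}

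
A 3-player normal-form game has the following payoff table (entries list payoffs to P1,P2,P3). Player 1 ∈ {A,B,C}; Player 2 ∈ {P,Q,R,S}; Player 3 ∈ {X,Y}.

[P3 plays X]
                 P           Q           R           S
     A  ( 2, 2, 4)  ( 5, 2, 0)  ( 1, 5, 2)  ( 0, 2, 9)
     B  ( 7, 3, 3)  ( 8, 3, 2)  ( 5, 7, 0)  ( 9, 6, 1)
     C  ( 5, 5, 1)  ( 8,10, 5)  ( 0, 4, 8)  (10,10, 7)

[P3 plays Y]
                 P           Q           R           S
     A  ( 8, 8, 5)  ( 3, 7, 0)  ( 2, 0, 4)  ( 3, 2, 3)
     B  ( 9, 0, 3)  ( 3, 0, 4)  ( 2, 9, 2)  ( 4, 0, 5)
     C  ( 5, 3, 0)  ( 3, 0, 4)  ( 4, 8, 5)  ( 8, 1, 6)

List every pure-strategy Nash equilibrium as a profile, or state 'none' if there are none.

PSNE = {(C,Q,X), (C,S,X)}

(A,P,X): not NE [P1→B gives 7>2; P2→R gives 5>2; P3→Y gives 5>4]
(A,P,Y): not NE [P1→B gives 9>8]
(A,Q,X): not NE [P1→C gives 8>5; P2→R gives 5>2]
(A,Q,Y): not NE [P2→P gives 8>7]
(A,R,X): not NE [P1→B gives 5>1; P3→Y gives 4>2]
(A,R,Y): not NE [P1→C gives 4>2; P2→P gives 8>0]
(A,S,X): not NE [P1→C gives 10>0; P2→R gives 5>2]
(A,S,Y): not NE [P1→C gives 8>3; P2→P gives 8>2; P3→X gives 9>3]
(B,P,X): not NE [P2→R gives 7>3]
(B,P,Y): not NE [P2→R gives 9>0]
(B,Q,X): not NE [P2→R gives 7>3; P3→Y gives 4>2]
(B,Q,Y): not NE [P2→R gives 9>0]
(B,R,X): not NE [P3→Y gives 2>0]
(B,R,Y): not NE [P1→C gives 4>2]
(B,S,X): not NE [P1→C gives 10>9; P2→R gives 7>6; P3→Y gives 5>1]
(B,S,Y): not NE [P1→C gives 8>4; P2→R gives 9>0]
(C,P,X): not NE [P1→B gives 7>5; P2→S gives 10>5]
(C,P,Y): not NE [P1→B gives 9>5; P2→R gives 8>3; P3→X gives 1>0]
(C,Q,X): NE
(C,Q,Y): not NE [P2→R gives 8>0; P3→X gives 5>4]
(C,R,X): not NE [P1→B gives 5>0; P2→S gives 10>4]
(C,R,Y): not NE [P3→X gives 8>5]
(C,S,X): NE
(C,S,Y): not NE [P2→R gives 8>1; P3→X gives 7>6]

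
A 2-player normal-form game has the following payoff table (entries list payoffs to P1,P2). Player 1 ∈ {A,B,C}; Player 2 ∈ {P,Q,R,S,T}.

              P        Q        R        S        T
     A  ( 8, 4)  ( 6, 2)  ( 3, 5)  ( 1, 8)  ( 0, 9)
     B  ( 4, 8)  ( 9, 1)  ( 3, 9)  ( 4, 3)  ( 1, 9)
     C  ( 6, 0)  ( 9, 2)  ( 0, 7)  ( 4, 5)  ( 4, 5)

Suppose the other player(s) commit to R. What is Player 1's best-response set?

P1 best: {A,B}

u_1(A vs R) = 3
u_1(B vs R) = 3
u_1(C vs R) = 0
max payoff 3 at {A,B}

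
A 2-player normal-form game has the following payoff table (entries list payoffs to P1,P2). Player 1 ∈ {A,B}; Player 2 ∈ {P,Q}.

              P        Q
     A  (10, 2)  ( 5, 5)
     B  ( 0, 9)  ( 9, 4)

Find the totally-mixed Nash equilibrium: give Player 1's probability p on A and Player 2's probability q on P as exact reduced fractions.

P1 indiff ⇒ q·10+(1-q)·5 = q·0+(1-q)·9 ⇒ q(10) = (1-q)(4) ⇒ q = 2/7
P2 indiff ⇒ p·2+(1-p)·9 = p·5+(1-p)·4 ⇒ p(-3) = (1-p)(-5) ⇒ p = 5/8

p=5/8, q=2/7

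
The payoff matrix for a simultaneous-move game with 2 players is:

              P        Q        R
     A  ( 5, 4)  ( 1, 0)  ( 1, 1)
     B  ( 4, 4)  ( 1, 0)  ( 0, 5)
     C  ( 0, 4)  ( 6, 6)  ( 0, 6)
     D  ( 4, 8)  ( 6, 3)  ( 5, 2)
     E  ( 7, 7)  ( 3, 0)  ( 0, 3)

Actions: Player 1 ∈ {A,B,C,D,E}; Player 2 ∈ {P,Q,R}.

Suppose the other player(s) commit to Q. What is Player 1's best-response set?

u_1(A vs Q) = 1
u_1(B vs Q) = 1
u_1(C vs Q) = 6
u_1(D vs Q) = 6
u_1(E vs Q) = 3
max payoff 6 at {C,D}

P1 best: {C,D}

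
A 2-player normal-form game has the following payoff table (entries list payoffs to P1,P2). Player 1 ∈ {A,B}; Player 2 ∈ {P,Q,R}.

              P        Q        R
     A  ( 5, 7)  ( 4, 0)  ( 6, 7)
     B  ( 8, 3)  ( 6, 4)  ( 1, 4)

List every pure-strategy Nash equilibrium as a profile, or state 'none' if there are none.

PSNE = {(A,R), (B,Q)}

(A,P): not NE [P1→B gives 8>5]
(A,Q): not NE [P1→B gives 6>4; P2→R gives 7>0]
(A,R): NE
(B,P): not NE [P2→R gives 4>3]
(B,Q): NE
(B,R): not NE [P1→A gives 6>1]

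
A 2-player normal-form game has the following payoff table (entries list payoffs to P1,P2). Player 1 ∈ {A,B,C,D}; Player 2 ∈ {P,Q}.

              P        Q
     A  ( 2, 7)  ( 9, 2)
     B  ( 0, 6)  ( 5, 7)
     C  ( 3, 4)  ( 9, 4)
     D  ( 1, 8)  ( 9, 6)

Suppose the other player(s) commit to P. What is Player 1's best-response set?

u_1(A vs P) = 2
u_1(B vs P) = 0
u_1(C vs P) = 3
u_1(D vs P) = 1
max payoff 3 at {C}

P1 best: {C}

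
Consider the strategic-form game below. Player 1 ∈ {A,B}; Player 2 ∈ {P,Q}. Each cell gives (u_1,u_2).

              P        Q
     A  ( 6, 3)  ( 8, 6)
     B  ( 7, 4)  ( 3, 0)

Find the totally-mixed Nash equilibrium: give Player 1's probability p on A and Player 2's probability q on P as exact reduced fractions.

P1 indiff ⇒ q·6+(1-q)·8 = q·7+(1-q)·3 ⇒ q(-1) = (1-q)(-5) ⇒ q = 5/6
P2 indiff ⇒ p·3+(1-p)·4 = p·6+(1-p)·0 ⇒ p(-3) = (1-p)(-4) ⇒ p = 4/7

(p,q) = (4/7, 5/6)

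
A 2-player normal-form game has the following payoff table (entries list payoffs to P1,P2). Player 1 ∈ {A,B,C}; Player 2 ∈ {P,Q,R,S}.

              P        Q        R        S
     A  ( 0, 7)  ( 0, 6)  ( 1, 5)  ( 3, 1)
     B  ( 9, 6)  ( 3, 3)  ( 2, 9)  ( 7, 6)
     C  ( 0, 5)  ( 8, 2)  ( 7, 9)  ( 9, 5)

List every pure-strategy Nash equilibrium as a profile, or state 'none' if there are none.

NE set: (C,R)

(A,P): not NE [P1→B gives 9>0]
(A,Q): not NE [P1→C gives 8>0; P2→P gives 7>6]
(A,R): not NE [P1→C gives 7>1; P2→P gives 7>5]
(A,S): not NE [P1→C gives 9>3; P2→P gives 7>1]
(B,P): not NE [P2→R gives 9>6]
(B,Q): not NE [P1→C gives 8>3; P2→R gives 9>3]
(B,R): not NE [P1→C gives 7>2]
(B,S): not NE [P1→C gives 9>7; P2→R gives 9>6]
(C,P): not NE [P1→B gives 9>0; P2→R gives 9>5]
(C,Q): not NE [P2→R gives 9>2]
(C,R): NE
(C,S): not NE [P2→R gives 9>5]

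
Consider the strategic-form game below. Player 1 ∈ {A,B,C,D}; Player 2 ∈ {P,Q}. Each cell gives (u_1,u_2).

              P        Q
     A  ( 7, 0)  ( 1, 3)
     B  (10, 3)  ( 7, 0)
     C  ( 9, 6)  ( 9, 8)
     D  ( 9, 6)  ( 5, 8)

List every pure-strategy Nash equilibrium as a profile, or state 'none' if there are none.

(A,P): not NE [P1→B gives 10>7; P2→Q gives 3>0]
(A,Q): not NE [P1→C gives 9>1]
(B,P): NE
(B,Q): not NE [P1→C gives 9>7; P2→P gives 3>0]
(C,P): not NE [P1→B gives 10>9; P2→Q gives 8>6]
(C,Q): NE
(D,P): not NE [P1→B gives 10>9; P2→Q gives 8>6]
(D,Q): not NE [P1→C gives 9>5]

Nash profiles: (B,P), (C,Q)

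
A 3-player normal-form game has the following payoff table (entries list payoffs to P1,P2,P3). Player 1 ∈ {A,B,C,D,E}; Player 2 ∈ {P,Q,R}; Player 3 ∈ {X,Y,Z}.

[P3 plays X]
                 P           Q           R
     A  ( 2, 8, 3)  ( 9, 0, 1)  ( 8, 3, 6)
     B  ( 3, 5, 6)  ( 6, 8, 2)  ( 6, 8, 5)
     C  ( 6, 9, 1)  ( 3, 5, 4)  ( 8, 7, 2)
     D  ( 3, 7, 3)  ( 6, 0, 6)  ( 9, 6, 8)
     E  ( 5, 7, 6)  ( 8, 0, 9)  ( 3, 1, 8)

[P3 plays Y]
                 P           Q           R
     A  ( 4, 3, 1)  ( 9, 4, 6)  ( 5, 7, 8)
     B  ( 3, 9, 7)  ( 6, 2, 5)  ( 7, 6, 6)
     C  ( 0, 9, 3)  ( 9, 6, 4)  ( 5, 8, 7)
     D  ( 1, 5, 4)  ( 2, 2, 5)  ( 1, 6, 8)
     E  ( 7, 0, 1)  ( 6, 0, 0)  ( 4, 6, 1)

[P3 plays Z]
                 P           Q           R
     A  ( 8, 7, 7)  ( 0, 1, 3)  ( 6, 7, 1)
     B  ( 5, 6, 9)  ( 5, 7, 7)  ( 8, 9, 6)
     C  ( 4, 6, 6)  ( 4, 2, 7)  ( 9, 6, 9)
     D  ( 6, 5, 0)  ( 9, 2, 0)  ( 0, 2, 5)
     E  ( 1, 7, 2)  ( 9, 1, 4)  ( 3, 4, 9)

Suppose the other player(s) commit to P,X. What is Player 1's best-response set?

u_1(A vs P,X) = 2
u_1(B vs P,X) = 3
u_1(C vs P,X) = 6
u_1(D vs P,X) = 3
u_1(E vs P,X) = 5
max payoff 6 at {C}

argmax u_1 = {C}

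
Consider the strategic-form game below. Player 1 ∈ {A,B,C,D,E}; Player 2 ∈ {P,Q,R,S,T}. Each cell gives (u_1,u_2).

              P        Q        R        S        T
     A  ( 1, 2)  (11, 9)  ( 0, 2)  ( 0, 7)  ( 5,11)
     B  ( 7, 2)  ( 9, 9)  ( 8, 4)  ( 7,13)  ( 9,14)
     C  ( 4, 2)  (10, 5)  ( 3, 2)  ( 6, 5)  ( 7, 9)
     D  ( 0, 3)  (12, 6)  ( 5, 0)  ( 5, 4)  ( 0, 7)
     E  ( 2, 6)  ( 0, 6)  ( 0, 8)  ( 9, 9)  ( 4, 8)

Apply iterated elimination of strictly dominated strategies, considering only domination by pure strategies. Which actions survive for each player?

Survivors P1:{B,E} P2:{S,T}

P2 drop P (S beats it: A:7>2 B:13>2 C:5>2 D:4>3 E:9>6)
P2 drop Q (T beats it: A:11>9 B:14>9 C:9>5 D:7>6 E:8>6)
P1 drop A (B beats it: R:8>0 S:7>0 T:9>5)
P1 drop C (B beats it: R:8>3 S:7>6 T:9>7)
P1 drop D (B beats it: R:8>5 S:7>5 T:9>0)
P2 drop R (S beats it: B:13>4 E:9>8)
P1→{B,E} P2→{S,T}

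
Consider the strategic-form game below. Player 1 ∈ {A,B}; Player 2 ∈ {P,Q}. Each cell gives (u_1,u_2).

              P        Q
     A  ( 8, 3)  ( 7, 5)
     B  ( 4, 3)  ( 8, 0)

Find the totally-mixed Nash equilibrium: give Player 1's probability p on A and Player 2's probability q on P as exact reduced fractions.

P1 indiff ⇒ q·8+(1-q)·7 = q·4+(1-q)·8 ⇒ q(4) = (1-q)(1) ⇒ q = 1/5
P2 indiff ⇒ p·3+(1-p)·3 = p·5+(1-p)·0 ⇒ p(-2) = (1-p)(-3) ⇒ p = 3/5

(p,q) = (3/5, 1/5)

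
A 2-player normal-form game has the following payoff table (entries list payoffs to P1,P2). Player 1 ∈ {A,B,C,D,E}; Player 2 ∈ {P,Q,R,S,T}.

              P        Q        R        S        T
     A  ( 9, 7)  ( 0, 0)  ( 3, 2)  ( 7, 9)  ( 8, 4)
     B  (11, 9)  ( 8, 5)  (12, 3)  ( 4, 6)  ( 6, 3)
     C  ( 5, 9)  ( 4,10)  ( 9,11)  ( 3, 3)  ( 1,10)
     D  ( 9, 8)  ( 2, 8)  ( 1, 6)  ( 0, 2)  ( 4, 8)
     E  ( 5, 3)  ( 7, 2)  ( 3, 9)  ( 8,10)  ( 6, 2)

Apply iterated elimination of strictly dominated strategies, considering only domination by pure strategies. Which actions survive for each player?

IESDS → P1:{A,B,E} P2:{P,S}

P1 drop C (B beats it: P:11>5 Q:8>4 R:12>9 S:4>3 T:6>1)
P1 drop D (B beats it: P:11>9 Q:8>2 R:12>1 S:4>0 T:6>4)
P2 drop Q (P beats it: A:7>0 B:9>5 E:3>2)
P2 drop R (S beats it: A:9>2 B:6>3 E:10>9)
P2 drop T (P beats it: A:7>4 B:9>3 E:3>2)
P1→{A,B,E} P2→{P,S}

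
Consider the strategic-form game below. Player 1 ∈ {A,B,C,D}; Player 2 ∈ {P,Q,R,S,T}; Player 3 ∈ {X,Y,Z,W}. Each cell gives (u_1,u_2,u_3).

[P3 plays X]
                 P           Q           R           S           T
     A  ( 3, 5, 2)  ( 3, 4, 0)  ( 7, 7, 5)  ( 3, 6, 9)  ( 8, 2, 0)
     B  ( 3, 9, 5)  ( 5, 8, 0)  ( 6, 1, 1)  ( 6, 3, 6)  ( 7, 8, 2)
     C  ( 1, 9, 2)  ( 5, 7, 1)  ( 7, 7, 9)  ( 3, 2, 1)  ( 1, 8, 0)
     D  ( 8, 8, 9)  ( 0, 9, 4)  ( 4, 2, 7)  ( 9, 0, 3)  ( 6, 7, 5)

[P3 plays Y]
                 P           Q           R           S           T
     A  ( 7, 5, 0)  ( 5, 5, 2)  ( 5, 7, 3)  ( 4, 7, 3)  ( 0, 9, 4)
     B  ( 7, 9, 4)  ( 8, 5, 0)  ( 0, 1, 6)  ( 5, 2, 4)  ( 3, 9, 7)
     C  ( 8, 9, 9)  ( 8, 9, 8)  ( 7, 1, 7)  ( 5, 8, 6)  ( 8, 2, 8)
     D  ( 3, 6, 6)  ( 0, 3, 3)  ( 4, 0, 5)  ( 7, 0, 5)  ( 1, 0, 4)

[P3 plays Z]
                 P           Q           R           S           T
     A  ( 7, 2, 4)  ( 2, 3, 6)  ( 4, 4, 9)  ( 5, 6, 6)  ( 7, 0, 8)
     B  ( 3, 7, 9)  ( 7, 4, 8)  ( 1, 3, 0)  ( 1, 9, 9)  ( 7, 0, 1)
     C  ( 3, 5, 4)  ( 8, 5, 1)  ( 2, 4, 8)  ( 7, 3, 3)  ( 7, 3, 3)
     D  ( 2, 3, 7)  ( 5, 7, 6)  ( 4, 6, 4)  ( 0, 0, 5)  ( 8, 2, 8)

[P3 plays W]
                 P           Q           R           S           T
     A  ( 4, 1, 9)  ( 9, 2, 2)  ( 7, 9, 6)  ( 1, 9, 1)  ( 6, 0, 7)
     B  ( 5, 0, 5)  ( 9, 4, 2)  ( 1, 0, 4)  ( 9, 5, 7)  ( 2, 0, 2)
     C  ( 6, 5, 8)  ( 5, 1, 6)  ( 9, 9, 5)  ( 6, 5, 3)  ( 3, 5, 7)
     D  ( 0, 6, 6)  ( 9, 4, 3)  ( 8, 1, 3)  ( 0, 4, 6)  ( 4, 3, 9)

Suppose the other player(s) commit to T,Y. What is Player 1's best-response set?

argmax u_1 = {C}

u_1(A vs T,Y) = 0
u_1(B vs T,Y) = 3
u_1(C vs T,Y) = 8
u_1(D vs T,Y) = 1
max payoff 8 at {C}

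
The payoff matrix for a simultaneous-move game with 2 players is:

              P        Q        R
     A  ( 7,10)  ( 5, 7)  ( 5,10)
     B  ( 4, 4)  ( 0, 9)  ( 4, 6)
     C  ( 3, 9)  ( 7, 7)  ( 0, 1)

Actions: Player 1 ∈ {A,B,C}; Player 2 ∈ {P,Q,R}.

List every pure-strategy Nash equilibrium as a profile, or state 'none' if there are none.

(A,P): NE
(A,Q): not NE [P1→C gives 7>5; P2→R gives 10>7]
(A,R): NE
(B,P): not NE [P1→A gives 7>4; P2→Q gives 9>4]
(B,Q): not NE [P1→C gives 7>0]
(B,R): not NE [P1→A gives 5>4; P2→Q gives 9>6]
(C,P): not NE [P1→A gives 7>3]
(C,Q): not NE [P2→P gives 9>7]
(C,R): not NE [P1→A gives 5>0; P2→P gives 9>1]

NE set: (A,P), (A,R)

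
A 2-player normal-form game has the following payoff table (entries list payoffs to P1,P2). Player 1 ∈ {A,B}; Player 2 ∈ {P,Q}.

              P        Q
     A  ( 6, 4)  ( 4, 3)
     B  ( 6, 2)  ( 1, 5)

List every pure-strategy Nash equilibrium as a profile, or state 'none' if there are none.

(A,P): NE
(A,Q): not NE [P2→P gives 4>3]
(B,P): not NE [P2→Q gives 5>2]
(B,Q): not NE [P1→A gives 4>1]

Nash profiles: (A,P)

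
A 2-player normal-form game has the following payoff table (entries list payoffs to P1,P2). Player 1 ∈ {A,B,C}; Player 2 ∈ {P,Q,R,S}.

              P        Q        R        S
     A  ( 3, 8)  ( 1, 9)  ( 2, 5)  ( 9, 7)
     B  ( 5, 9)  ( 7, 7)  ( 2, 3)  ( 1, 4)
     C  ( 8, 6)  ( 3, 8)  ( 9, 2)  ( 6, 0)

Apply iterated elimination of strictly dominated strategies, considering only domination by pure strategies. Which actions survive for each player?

IESDS → P1:{B,C} P2:{P,Q}

P2 drop R (P beats it: A:8>5 B:9>3 C:6>2)
P2 drop S (P beats it: A:8>7 B:9>4 C:6>0)
P1 drop A (B beats it: P:5>3 Q:7>1)
P1→{B,C} P2→{P,Q}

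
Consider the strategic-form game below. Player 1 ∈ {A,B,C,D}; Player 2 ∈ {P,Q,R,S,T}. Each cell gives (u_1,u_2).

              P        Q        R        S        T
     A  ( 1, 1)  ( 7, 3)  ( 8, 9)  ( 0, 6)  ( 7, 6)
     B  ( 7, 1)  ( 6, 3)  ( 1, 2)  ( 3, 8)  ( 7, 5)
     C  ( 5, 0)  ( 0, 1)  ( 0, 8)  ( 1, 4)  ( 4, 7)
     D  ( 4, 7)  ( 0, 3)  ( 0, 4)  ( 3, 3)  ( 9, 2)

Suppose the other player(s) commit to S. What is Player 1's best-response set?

argmax u_1 = {B,D}

u_1(A vs S) = 0
u_1(B vs S) = 3
u_1(C vs S) = 1
u_1(D vs S) = 3
max payoff 3 at {B,D}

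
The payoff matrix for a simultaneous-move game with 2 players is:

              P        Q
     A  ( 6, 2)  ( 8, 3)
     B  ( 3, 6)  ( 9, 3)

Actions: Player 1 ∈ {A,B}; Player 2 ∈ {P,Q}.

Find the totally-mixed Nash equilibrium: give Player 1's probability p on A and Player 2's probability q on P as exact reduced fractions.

P1 indiff ⇒ q·6+(1-q)·8 = q·3+(1-q)·9 ⇒ q(3) = (1-q)(1) ⇒ q = 1/4
P2 indiff ⇒ p·2+(1-p)·6 = p·3+(1-p)·3 ⇒ p(-1) = (1-p)(-3) ⇒ p = 3/4

p=3/4, q=1/4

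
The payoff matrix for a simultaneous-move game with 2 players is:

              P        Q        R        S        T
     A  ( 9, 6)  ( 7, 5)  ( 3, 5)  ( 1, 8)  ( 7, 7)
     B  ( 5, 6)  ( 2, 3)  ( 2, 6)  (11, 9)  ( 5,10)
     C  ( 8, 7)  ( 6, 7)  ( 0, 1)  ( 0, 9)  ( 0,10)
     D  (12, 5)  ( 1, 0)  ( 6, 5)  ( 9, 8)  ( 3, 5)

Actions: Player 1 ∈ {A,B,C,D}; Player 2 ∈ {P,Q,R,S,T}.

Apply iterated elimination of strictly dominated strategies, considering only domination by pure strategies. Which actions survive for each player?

Survivors P1:{A,B} P2:{S,T}

P1 drop C (A beats it: P:9>8 Q:7>6 R:3>0 S:1>0 T:7>0)
P2 drop P (S beats it: A:8>6 B:9>6 D:8>5)
P2 drop Q (S beats it: A:8>5 B:9>3 D:8>0)
P2 drop R (S beats it: A:8>5 B:9>6 D:8>5)
P1 drop D (B beats it: S:11>9 T:5>3)
P1→{A,B} P2→{S,T}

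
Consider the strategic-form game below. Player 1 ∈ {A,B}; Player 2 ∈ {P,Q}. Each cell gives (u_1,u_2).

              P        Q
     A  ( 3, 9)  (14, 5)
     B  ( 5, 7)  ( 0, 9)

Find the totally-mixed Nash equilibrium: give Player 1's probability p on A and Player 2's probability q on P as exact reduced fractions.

P1 indiff ⇒ q·3+(1-q)·14 = q·5+(1-q)·0 ⇒ q(-2) = (1-q)(-14) ⇒ q = 7/8
P2 indiff ⇒ p·9+(1-p)·7 = p·5+(1-p)·9 ⇒ p(4) = (1-p)(2) ⇒ p = 1/3

P1 mixes 1/3 on A; P2 mixes 7/8 on P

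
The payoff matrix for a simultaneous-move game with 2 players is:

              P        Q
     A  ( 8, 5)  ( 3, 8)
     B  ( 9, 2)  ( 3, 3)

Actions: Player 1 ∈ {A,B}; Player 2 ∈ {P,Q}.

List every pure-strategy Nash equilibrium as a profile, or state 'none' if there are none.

(A,P): not NE [P1→B gives 9>8; P2→Q gives 8>5]
(A,Q): NE
(B,P): not NE [P2→Q gives 3>2]
(B,Q): NE

NE set: (A,Q), (B,Q)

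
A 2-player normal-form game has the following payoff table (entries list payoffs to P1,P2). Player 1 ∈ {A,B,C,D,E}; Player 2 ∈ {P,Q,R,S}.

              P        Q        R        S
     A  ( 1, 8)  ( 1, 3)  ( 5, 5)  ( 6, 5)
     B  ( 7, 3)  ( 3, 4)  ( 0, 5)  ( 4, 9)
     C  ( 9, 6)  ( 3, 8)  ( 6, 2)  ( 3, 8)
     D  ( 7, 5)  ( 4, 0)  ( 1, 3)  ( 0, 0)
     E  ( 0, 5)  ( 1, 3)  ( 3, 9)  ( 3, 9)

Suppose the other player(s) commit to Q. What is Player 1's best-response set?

P1 best: {D}

u_1(A vs Q) = 1
u_1(B vs Q) = 3
u_1(C vs Q) = 3
u_1(D vs Q) = 4
u_1(E vs Q) = 1
max payoff 4 at {D}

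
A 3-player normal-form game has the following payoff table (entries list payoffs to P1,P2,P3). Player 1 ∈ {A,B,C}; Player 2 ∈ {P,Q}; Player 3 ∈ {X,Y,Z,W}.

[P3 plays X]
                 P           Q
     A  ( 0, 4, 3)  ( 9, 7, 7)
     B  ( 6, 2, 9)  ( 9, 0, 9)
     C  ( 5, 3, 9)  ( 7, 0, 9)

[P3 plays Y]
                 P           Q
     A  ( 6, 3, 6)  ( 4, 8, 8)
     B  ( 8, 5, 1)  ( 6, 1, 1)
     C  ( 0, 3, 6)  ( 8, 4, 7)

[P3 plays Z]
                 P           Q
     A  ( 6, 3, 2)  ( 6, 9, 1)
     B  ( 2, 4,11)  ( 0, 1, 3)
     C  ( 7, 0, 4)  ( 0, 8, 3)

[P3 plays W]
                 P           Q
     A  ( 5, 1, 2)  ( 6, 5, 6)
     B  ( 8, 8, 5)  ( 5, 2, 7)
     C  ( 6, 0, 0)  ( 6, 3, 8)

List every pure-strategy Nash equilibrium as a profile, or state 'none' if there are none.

Equilibria: none

(A,P,X): not NE [P1→B gives 6>0; P2→Q gives 7>4; P3→Y gives 6>3]
(A,P,Y): not NE [P1→B gives 8>6; P2→Q gives 8>3]
(A,P,Z): not NE [P1→C gives 7>6; P2→Q gives 9>3; P3→Y gives 6>2]
(A,P,W): not NE [P1→B gives 8>5; P2→Q gives 5>1; P3→Y gives 6>2]
(A,Q,X): not NE [P3→Y gives 8>7]
(A,Q,Y): not NE [P1→C gives 8>4]
(A,Q,Z): not NE [P3→Y gives 8>1]
(A,Q,W): not NE [P3→Y gives 8>6]
(B,P,X): not NE [P3→Z gives 11>9]
(B,P,Y): not NE [P3→Z gives 11>1]
(B,P,Z): not NE [P1→C gives 7>2]
(B,P,W): not NE [P3→Z gives 11>5]
(B,Q,X): not NE [P2→P gives 2>0]
(B,Q,Y): not NE [P1→C gives 8>6; P2→P gives 5>1; P3→X gives 9>1]
(B,Q,Z): not NE [P1→A gives 6>0; P2→P gives 4>1; P3→X gives 9>3]
(B,Q,W): not NE [P1→C gives 6>5; P2→P gives 8>2; P3→X gives 9>7]
(C,P,X): not NE [P1→B gives 6>5]
(C,P,Y): not NE [P1→B gives 8>0; P2→Q gives 4>3; P3→X gives 9>6]
(C,P,Z): not NE [P2→Q gives 8>0; P3→X gives 9>4]
(C,P,W): not NE [P1→B gives 8>6; P2→Q gives 3>0; P3→X gives 9>0]
(C,Q,X): not NE [P1→B gives 9>7; P2→P gives 3>0]
(C,Q,Y): not NE [P3→X gives 9>7]
(C,Q,Z): not NE [P1→A gives 6>0; P3→X gives 9>3]
(C,Q,W): not NE [P3→X gives 9>8]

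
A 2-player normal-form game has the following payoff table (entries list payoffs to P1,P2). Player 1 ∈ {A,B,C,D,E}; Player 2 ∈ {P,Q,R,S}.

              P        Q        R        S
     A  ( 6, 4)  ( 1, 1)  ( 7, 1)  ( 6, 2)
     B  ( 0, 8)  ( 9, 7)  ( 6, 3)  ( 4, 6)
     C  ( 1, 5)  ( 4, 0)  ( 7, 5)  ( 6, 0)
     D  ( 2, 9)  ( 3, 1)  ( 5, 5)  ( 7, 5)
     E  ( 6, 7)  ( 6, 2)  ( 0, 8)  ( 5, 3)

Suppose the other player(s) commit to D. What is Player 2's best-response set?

BR_2 = {P}

u_2(P vs D) = 9
u_2(Q vs D) = 1
u_2(R vs D) = 5
u_2(S vs D) = 5
max payoff 9 at {P}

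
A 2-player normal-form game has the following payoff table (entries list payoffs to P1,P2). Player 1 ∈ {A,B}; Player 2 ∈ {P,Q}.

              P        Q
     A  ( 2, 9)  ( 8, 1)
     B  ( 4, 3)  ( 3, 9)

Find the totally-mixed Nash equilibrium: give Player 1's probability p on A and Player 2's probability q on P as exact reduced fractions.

(p,q) = (3/7, 5/7)

P1 indiff ⇒ q·2+(1-q)·8 = q·4+(1-q)·3 ⇒ q(-2) = (1-q)(-5) ⇒ q = 5/7
P2 indiff ⇒ p·9+(1-p)·3 = p·1+(1-p)·9 ⇒ p(8) = (1-p)(6) ⇒ p = 3/7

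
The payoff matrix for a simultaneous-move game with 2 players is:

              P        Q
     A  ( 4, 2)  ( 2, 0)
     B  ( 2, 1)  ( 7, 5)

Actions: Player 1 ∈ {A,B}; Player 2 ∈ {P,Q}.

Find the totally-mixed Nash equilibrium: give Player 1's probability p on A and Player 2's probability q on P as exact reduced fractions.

P1 mixes 2/3 on A; P2 mixes 5/7 on P

P1 indiff ⇒ q·4+(1-q)·2 = q·2+(1-q)·7 ⇒ q(2) = (1-q)(5) ⇒ q = 5/7
P2 indiff ⇒ p·2+(1-p)·1 = p·0+(1-p)·5 ⇒ p(2) = (1-p)(4) ⇒ p = 2/3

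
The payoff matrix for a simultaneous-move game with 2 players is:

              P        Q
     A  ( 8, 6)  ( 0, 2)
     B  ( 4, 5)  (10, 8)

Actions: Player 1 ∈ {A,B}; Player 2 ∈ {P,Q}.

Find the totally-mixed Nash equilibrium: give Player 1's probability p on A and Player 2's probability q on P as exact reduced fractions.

p=3/7, q=5/7

P1 indiff ⇒ q·8+(1-q)·0 = q·4+(1-q)·10 ⇒ q(4) = (1-q)(10) ⇒ q = 5/7
P2 indiff ⇒ p·6+(1-p)·5 = p·2+(1-p)·8 ⇒ p(4) = (1-p)(3) ⇒ p = 3/7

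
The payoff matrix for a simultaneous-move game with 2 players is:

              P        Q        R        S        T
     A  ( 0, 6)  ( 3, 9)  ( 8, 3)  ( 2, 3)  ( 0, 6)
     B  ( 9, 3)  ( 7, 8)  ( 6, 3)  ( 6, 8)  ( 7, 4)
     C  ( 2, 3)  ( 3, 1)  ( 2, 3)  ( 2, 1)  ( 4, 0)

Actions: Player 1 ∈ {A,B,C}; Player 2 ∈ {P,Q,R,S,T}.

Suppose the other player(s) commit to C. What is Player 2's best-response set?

P2 best: {P,R}

u_2(P vs C) = 3
u_2(Q vs C) = 1
u_2(R vs C) = 3
u_2(S vs C) = 1
u_2(T vs C) = 0
max payoff 3 at {P,R}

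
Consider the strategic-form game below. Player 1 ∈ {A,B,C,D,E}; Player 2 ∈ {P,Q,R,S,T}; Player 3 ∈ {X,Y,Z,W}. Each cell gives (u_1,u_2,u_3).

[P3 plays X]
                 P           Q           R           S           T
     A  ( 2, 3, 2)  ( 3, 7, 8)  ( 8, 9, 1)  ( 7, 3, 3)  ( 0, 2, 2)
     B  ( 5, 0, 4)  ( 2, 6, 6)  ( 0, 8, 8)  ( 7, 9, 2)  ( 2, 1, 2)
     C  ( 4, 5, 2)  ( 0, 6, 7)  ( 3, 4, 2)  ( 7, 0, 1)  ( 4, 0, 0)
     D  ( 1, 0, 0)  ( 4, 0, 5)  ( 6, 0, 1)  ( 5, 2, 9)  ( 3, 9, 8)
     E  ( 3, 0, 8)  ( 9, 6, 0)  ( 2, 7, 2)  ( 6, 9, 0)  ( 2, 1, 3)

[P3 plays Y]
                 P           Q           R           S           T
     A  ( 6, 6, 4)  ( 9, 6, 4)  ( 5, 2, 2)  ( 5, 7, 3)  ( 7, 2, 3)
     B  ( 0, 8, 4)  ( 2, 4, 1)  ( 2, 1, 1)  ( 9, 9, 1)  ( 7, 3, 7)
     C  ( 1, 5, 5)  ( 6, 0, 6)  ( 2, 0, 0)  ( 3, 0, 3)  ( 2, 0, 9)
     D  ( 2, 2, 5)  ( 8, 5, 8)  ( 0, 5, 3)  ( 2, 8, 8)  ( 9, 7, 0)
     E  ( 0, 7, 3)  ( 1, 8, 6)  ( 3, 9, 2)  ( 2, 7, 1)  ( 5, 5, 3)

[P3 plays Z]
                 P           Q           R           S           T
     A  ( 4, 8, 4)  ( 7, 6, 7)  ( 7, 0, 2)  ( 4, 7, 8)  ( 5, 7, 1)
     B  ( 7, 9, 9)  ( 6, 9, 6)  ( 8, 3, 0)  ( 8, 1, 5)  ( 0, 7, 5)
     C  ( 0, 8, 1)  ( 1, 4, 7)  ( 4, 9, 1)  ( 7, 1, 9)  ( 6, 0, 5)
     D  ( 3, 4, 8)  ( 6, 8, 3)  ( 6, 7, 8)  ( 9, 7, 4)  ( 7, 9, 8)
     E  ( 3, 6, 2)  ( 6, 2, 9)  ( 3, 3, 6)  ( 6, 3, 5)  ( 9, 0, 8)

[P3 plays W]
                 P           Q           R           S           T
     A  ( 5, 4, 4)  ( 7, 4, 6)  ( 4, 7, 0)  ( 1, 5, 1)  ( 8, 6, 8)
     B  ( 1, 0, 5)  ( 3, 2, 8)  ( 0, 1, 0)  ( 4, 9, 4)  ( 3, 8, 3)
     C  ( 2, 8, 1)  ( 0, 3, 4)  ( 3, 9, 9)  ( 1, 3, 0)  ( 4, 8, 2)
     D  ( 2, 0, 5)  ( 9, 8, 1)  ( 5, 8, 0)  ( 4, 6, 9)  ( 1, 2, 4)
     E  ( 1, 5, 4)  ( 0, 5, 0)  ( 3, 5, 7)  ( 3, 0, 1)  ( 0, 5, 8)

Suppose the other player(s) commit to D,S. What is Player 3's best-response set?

BR_3 = {X,W}

u_3(X vs D,S) = 9
u_3(Y vs D,S) = 8
u_3(Z vs D,S) = 4
u_3(W vs D,S) = 9
max payoff 9 at {X,W}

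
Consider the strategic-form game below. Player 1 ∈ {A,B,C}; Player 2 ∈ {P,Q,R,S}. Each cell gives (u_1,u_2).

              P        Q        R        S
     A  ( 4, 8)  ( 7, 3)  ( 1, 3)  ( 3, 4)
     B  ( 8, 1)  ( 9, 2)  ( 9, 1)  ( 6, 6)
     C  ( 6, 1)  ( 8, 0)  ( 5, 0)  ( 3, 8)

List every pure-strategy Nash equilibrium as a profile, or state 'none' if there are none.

NE set: (B,S)

(A,P): not NE [P1→B gives 8>4]
(A,Q): not NE [P1→B gives 9>7; P2→P gives 8>3]
(A,R): not NE [P1→B gives 9>1; P2→P gives 8>3]
(A,S): not NE [P1→B gives 6>3; P2→P gives 8>4]
(B,P): not NE [P2→S gives 6>1]
(B,Q): not NE [P2→S gives 6>2]
(B,R): not NE [P2→S gives 6>1]
(B,S): NE
(C,P): not NE [P1→B gives 8>6; P2→S gives 8>1]
(C,Q): not NE [P1→B gives 9>8; P2→S gives 8>0]
(C,R): not NE [P1→B gives 9>5; P2→S gives 8>0]
(C,S): not NE [P1→B gives 6>3]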